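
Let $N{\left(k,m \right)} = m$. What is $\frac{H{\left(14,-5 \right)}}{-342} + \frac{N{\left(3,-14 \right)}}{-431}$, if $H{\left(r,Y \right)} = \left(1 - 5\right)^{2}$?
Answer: $- \frac{1054}{73701} \approx -0.014301$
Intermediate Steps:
$H{\left(r,Y \right)} = 16$ ($H{\left(r,Y \right)} = \left(-4\right)^{2} = 16$)
$\frac{H{\left(14,-5 \right)}}{-342} + \frac{N{\left(3,-14 \right)}}{-431} = \frac{16}{-342} - \frac{14}{-431} = 16 \left(- \frac{1}{342}\right) - - \frac{14}{431} = - \frac{8}{171} + \frac{14}{431} = - \frac{1054}{73701}$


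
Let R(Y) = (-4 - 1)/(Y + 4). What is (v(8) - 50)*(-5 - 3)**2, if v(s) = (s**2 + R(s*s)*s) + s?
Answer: 23296/17 ≈ 1370.4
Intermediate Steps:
R(Y) = -5/(4 + Y)
v(s) = s + s**2 - 5*s/(4 + s**2) (v(s) = (s**2 + (-5/(4 + s*s))*s) + s = (s**2 + (-5/(4 + s**2))*s) + s = (s**2 - 5*s/(4 + s**2)) + s = s + s**2 - 5*s/(4 + s**2))
(v(8) - 50)*(-5 - 3)**2 = (8*(-5 + (1 + 8)*(4 + 8**2))/(4 + 8**2) - 50)*(-5 - 3)**2 = (8*(-5 + 9*(4 + 64))/(4 + 64) - 50)*(-8)**2 = (8*(-5 + 9*68)/68 - 50)*64 = (8*(1/68)*(-5 + 612) - 50)*64 = (8*(1/68)*607 - 50)*64 = (1214/17 - 50)*64 = (364/17)*64 = 23296/17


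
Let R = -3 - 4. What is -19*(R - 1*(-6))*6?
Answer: 114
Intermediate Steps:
R = -7
-19*(R - 1*(-6))*6 = -19*(-7 - 1*(-6))*6 = -19*(-7 + 6)*6 = -19*(-1)*6 = 19*6 = 114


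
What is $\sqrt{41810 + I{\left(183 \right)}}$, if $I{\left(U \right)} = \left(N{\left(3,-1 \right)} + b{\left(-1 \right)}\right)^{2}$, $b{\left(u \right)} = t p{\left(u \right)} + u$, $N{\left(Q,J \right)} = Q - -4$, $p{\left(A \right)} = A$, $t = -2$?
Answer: $\sqrt{41874} \approx 204.63$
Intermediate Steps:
$N{\left(Q,J \right)} = 4 + Q$ ($N{\left(Q,J \right)} = Q + 4 = 4 + Q$)
$b{\left(u \right)} = - u$ ($b{\left(u \right)} = - 2 u + u = - u$)
$I{\left(U \right)} = 64$ ($I{\left(U \right)} = \left(\left(4 + 3\right) - -1\right)^{2} = \left(7 + 1\right)^{2} = 8^{2} = 64$)
$\sqrt{41810 + I{\left(183 \right)}} = \sqrt{41810 + 64} = \sqrt{41874}$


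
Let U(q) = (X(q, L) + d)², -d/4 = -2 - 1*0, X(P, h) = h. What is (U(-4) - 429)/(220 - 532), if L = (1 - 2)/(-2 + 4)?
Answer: 497/416 ≈ 1.1947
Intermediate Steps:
L = -½ (L = -1/2 = -1*½ = -½ ≈ -0.50000)
d = 8 (d = -4*(-2 - 1*0) = -4*(-2 + 0) = -4*(-2) = 8)
U(q) = 225/4 (U(q) = (-½ + 8)² = (15/2)² = 225/4)
(U(-4) - 429)/(220 - 532) = (225/4 - 429)/(220 - 532) = -1491/4/(-312) = -1491/4*(-1/312) = 497/416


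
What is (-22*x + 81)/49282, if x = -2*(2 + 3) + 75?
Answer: -1349/49282 ≈ -0.027373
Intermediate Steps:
x = 65 (x = -2*5 + 75 = -10 + 75 = 65)
(-22*x + 81)/49282 = (-22*65 + 81)/49282 = (-1430 + 81)*(1/49282) = -1349*1/49282 = -1349/49282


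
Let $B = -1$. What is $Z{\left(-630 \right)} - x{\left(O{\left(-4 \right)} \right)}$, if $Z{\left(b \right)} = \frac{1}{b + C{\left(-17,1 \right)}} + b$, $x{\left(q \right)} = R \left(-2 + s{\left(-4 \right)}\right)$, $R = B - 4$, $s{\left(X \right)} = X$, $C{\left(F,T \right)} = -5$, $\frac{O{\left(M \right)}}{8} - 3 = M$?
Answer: $- \frac{419101}{635} \approx -660.0$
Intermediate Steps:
$O{\left(M \right)} = 24 + 8 M$
$R = -5$ ($R = -1 - 4 = -5$)
$x{\left(q \right)} = 30$ ($x{\left(q \right)} = - 5 \left(-2 - 4\right) = \left(-5\right) \left(-6\right) = 30$)
$Z{\left(b \right)} = b + \frac{1}{-5 + b}$ ($Z{\left(b \right)} = \frac{1}{b - 5} + b = \frac{1}{-5 + b} + b = b + \frac{1}{-5 + b}$)
$Z{\left(-630 \right)} - x{\left(O{\left(-4 \right)} \right)} = \frac{1 + \left(-630\right)^{2} - -3150}{-5 - 630} - 30 = \frac{1 + 396900 + 3150}{-635} - 30 = \left(- \frac{1}{635}\right) 400051 - 30 = - \frac{400051}{635} - 30 = - \frac{419101}{635}$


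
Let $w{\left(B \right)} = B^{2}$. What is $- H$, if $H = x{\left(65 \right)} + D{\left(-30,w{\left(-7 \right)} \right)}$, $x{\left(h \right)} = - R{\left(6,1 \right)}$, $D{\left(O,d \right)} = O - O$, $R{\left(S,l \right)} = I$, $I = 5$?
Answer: $5$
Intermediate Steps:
$R{\left(S,l \right)} = 5$
$D{\left(O,d \right)} = 0$
$x{\left(h \right)} = -5$ ($x{\left(h \right)} = \left(-1\right) 5 = -5$)
$H = -5$ ($H = -5 + 0 = -5$)
$- H = \left(-1\right) \left(-5\right) = 5$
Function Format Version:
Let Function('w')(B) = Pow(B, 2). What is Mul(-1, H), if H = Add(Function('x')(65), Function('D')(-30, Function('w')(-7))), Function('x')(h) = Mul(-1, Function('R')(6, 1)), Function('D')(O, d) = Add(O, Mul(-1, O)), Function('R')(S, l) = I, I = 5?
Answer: 5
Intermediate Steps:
Function('R')(S, l) = 5
Function('D')(O, d) = 0
Function('x')(h) = -5 (Function('x')(h) = Mul(-1, 5) = -5)
H = -5 (H = Add(-5, 0) = -5)
Mul(-1, H) = Mul(-1, -5) = 5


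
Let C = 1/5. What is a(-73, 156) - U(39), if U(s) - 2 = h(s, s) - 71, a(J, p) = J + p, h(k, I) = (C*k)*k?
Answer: -761/5 ≈ -152.20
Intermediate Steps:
C = ⅕ ≈ 0.20000
h(k, I) = k²/5 (h(k, I) = (k/5)*k = k²/5)
U(s) = -69 + s²/5 (U(s) = 2 + (s²/5 - 71) = 2 + (-71 + s²/5) = -69 + s²/5)
a(-73, 156) - U(39) = (-73 + 156) - (-69 + (⅕)*39²) = 83 - (-69 + (⅕)*1521) = 83 - (-69 + 1521/5) = 83 - 1*1176/5 = 83 - 1176/5 = -761/5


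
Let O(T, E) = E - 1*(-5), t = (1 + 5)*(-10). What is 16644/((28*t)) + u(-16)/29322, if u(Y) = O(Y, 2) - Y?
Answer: -20333197/2052540 ≈ -9.9064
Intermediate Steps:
t = -60 (t = 6*(-10) = -60)
O(T, E) = 5 + E (O(T, E) = E + 5 = 5 + E)
u(Y) = 7 - Y (u(Y) = (5 + 2) - Y = 7 - Y)
16644/((28*t)) + u(-16)/29322 = 16644/((28*(-60))) + (7 - 1*(-16))/29322 = 16644/(-1680) + (7 + 16)*(1/29322) = 16644*(-1/1680) + 23*(1/29322) = -1387/140 + 23/29322 = -20333197/2052540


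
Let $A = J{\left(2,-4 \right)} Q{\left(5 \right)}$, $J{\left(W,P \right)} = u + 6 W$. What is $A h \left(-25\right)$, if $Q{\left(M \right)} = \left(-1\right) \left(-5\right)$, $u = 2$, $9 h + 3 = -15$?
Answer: $3500$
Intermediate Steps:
$h = -2$ ($h = - \frac{1}{3} + \frac{1}{9} \left(-15\right) = - \frac{1}{3} - \frac{5}{3} = -2$)
$Q{\left(M \right)} = 5$
$J{\left(W,P \right)} = 2 + 6 W$
$A = 70$ ($A = \left(2 + 6 \cdot 2\right) 5 = \left(2 + 12\right) 5 = 14 \cdot 5 = 70$)
$A h \left(-25\right) = 70 \left(-2\right) \left(-25\right) = \left(-140\right) \left(-25\right) = 3500$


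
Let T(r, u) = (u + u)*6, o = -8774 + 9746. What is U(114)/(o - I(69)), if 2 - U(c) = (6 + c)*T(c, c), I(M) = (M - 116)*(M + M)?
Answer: -82079/3729 ≈ -22.011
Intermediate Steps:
I(M) = 2*M*(-116 + M) (I(M) = (-116 + M)*(2*M) = 2*M*(-116 + M))
o = 972
T(r, u) = 12*u (T(r, u) = (2*u)*6 = 12*u)
U(c) = 2 - 12*c*(6 + c) (U(c) = 2 - (6 + c)*12*c = 2 - 12*c*(6 + c))
U(114)/(o - I(69)) = (2 - 72*114 - 12*114²)/(972 - 2*69*(-116 + 69)) = (2 - 8208 - 12*12996)/(972 - 2*69*(-47)) = (2 - 8208 - 155952)/(972 - 1*(-6486)) = -164158/(972 + 6486) = -164158/7458 = -164158*1/7458 = -82079/3729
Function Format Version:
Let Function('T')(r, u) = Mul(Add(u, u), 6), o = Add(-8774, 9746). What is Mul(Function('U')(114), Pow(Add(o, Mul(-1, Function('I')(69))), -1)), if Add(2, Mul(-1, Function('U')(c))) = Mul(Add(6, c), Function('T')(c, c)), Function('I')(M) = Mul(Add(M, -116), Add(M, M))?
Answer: Rational(-82079, 3729) ≈ -22.011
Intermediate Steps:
Function('I')(M) = Mul(2, M, Add(-116, M)) (Function('I')(M) = Mul(Add(-116, M), Mul(2, M)) = Mul(2, M, Add(-116, M)))
o = 972
Function('T')(r, u) = Mul(12, u) (Function('T')(r, u) = Mul(Mul(2, u), 6) = Mul(12, u))
Function('U')(c) = Add(2, Mul(-12, c, Add(6, c))) (Function('U')(c) = Add(2, Mul(-1, Mul(Add(6, c), Mul(12, c)))) = Add(2, Mul(-1, Mul(12, c, Add(6, c)))) = Add(2, Mul(-12, c, Add(6, c))))
Mul(Function('U')(114), Pow(Add(o, Mul(-1, Function('I')(69))), -1)) = Mul(Add(2, Mul(-72, 114), Mul(-12, Pow(114, 2))), Pow(Add(972, Mul(-1, Mul(2, 69, Add(-116, 69)))), -1)) = Mul(Add(2, -8208, Mul(-12, 12996)), Pow(Add(972, Mul(-1, Mul(2, 69, -47))), -1)) = Mul(Add(2, -8208, -155952), Pow(Add(972, Mul(-1, -6486)), -1)) = Mul(-164158, Pow(Add(972, 6486), -1)) = Mul(-164158, Pow(7458, -1)) = Mul(-164158, Rational(1, 7458)) = Rational(-82079, 3729)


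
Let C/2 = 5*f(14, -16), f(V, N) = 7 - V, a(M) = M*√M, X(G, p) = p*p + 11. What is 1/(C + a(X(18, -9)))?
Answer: 35/386894 + 46*√23/193447 ≈ 0.0012309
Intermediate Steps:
X(G, p) = 11 + p² (X(G, p) = p² + 11 = 11 + p²)
a(M) = M^(3/2)
C = -70 (C = 2*(5*(7 - 1*14)) = 2*(5*(7 - 14)) = 2*(5*(-7)) = 2*(-35) = -70)
1/(C + a(X(18, -9))) = 1/(-70 + (11 + (-9)²)^(3/2)) = 1/(-70 + (11 + 81)^(3/2)) = 1/(-70 + 92^(3/2)) = 1/(-70 + 184*√23)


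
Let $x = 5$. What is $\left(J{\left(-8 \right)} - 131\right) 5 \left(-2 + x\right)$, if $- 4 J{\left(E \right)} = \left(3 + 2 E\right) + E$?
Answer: $- \frac{7545}{4} \approx -1886.3$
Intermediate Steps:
$J{\left(E \right)} = - \frac{3}{4} - \frac{3 E}{4}$ ($J{\left(E \right)} = - \frac{\left(3 + 2 E\right) + E}{4} = - \frac{3 + 3 E}{4} = - \frac{3}{4} - \frac{3 E}{4}$)
$\left(J{\left(-8 \right)} - 131\right) 5 \left(-2 + x\right) = \left(\left(- \frac{3}{4} - -6\right) - 131\right) 5 \left(-2 + 5\right) = \left(\left(- \frac{3}{4} + 6\right) - 131\right) 5 \cdot 3 = \left(\frac{21}{4} - 131\right) 15 = \left(- \frac{503}{4}\right) 15 = - \frac{7545}{4}$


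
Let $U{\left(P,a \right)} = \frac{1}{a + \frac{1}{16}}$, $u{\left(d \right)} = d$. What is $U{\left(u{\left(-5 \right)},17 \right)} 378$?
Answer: $\frac{288}{13} \approx 22.154$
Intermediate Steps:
$U{\left(P,a \right)} = \frac{1}{\frac{1}{16} + a}$ ($U{\left(P,a \right)} = \frac{1}{a + \frac{1}{16}} = \frac{1}{\frac{1}{16} + a}$)
$U{\left(u{\left(-5 \right)},17 \right)} 378 = \frac{16}{1 + 16 \cdot 17} \cdot 378 = \frac{16}{1 + 272} \cdot 378 = \frac{16}{273} \cdot 378 = \frac{288}{13}$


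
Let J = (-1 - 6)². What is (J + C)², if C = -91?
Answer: 1764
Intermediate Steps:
J = 49 (J = (-7)² = 49)
(J + C)² = (49 - 91)² = (-42)² = 1764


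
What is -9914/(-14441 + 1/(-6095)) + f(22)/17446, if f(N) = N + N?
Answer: 24046859491/34899095764 ≈ 0.68904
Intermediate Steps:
f(N) = 2*N
-9914/(-14441 + 1/(-6095)) + f(22)/17446 = -9914/(-14441 + 1/(-6095)) + (2*22)/17446 = -9914/(-14441 - 1/6095) + 44*(1/17446) = -9914/(-88017896/6095) + 2/793 = -9914*(-6095/88017896) + 2/793 = 30212915/44008948 + 2/793 = 24046859491/34899095764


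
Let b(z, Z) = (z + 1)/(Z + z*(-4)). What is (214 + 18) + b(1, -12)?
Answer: 1855/8 ≈ 231.88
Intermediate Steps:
b(z, Z) = (1 + z)/(Z - 4*z)
(214 + 18) + b(1, -12) = (214 + 18) + (1 + 1)/(-12 - 4*1) = 232 + 2/(-12 - 4) = 232 + 2/(-16) = 232 - 1/16*2 = 232 - ⅛ = 1855/8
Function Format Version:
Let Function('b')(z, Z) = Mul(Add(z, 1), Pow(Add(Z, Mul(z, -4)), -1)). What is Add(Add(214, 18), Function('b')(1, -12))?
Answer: Rational(1855, 8) ≈ 231.88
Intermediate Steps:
Function('b')(z, Z) = Mul(Pow(Add(Z, Mul(-4, z)), -1), Add(1, z)) (Function('b')(z, Z) = Mul(Add(1, z), Pow(Add(Z, Mul(-4, z)), -1)) = Mul(Pow(Add(Z, Mul(-4, z)), -1), Add(1, z)))
Add(Add(214, 18), Function('b')(1, -12)) = Add(Add(214, 18), Mul(Pow(Add(-12, Mul(-4, 1)), -1), Add(1, 1))) = Add(232, Mul(Pow(Add(-12, -4), -1), 2)) = Add(232, Mul(Pow(-16, -1), 2)) = Add(232, Mul(Rational(-1, 16), 2)) = Add(232, Rational(-1, 8)) = Rational(1855, 8)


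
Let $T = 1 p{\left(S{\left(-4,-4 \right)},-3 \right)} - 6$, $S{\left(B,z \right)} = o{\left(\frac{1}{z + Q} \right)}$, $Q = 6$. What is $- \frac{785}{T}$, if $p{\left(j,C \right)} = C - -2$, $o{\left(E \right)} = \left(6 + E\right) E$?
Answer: $\frac{785}{7} \approx 112.14$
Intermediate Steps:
$o{\left(E \right)} = E \left(6 + E\right)$
$S{\left(B,z \right)} = \frac{6 + \frac{1}{6 + z}}{6 + z}$ ($S{\left(B,z \right)} = \frac{6 + \frac{1}{z + 6}}{z + 6} = \frac{6 + \frac{1}{6 + z}}{6 + z}$)
$p{\left(j,C \right)} = 2 + C$ ($p{\left(j,C \right)} = C + 2 = 2 + C$)
$T = -7$ ($T = 1 \left(2 - 3\right) - 6 = 1 \left(-1\right) - 6 = -1 - 6 = -7$)
$- \frac{785}{T} = - \frac{785}{-7} = \left(-785\right) \left(- \frac{1}{7}\right) = \frac{785}{7}$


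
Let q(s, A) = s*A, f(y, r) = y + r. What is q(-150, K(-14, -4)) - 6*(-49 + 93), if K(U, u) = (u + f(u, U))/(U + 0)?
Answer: -3498/7 ≈ -499.71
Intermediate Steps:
f(y, r) = r + y
K(U, u) = (U + 2*u)/U (K(U, u) = (u + (U + u))/(U + 0) = (U + 2*u)/U)
q(s, A) = A*s
q(-150, K(-14, -4)) - 6*(-49 + 93) = ((-14 + 2*(-4))/(-14))*(-150) - 6*(-49 + 93) = -(-14 - 8)/14*(-150) - 6*44 = -1/14*(-22)*(-150) - 1*264 = (11/7)*(-150) - 264 = -1650/7 - 264 = -3498/7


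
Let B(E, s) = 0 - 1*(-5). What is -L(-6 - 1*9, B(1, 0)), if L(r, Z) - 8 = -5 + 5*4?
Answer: -23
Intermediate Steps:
B(E, s) = 5 (B(E, s) = 0 + 5 = 5)
L(r, Z) = 23 (L(r, Z) = 8 + (-5 + 5*4) = 8 + (-5 + 20) = 8 + 15 = 23)
-L(-6 - 1*9, B(1, 0)) = -1*23 = -23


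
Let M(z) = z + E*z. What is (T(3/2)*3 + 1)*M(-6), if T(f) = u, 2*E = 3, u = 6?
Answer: -285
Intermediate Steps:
E = 3/2 (E = (½)*3 = 3/2 ≈ 1.5000)
T(f) = 6
M(z) = 5*z/2 (M(z) = z + 3*z/2 = 5*z/2)
(T(3/2)*3 + 1)*M(-6) = (6*3 + 1)*((5/2)*(-6)) = (18 + 1)*(-15) = 19*(-15) = -285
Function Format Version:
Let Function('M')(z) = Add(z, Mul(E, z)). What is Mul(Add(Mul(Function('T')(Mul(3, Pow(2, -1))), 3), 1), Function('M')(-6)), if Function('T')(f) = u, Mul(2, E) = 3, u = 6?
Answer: -285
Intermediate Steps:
E = Rational(3, 2) (E = Mul(Rational(1, 2), 3) = Rational(3, 2) ≈ 1.5000)
Function('T')(f) = 6
Function('M')(z) = Mul(Rational(5, 2), z) (Function('M')(z) = Add(z, Mul(Rational(3, 2), z)) = Mul(Rational(5, 2), z))
Mul(Add(Mul(Function('T')(Mul(3, Pow(2, -1))), 3), 1), Function('M')(-6)) = Mul(Add(Mul(6, 3), 1), Mul(Rational(5, 2), -6)) = Mul(Add(18, 1), -15) = Mul(19, -15) = -285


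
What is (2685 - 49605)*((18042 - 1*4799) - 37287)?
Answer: 1128144480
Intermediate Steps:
(2685 - 49605)*((18042 - 1*4799) - 37287) = -46920*((18042 - 4799) - 37287) = -46920*(13243 - 37287) = -46920*(-24044) = 1128144480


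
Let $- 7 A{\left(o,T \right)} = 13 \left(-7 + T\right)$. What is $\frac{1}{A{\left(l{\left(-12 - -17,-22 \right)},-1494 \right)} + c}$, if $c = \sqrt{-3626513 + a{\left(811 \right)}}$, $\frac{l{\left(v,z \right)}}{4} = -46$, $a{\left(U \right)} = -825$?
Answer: $\frac{10507}{42961287} - \frac{539 i \sqrt{29978}}{558496731} \approx 0.00024457 - 0.0001671 i$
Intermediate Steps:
$l{\left(v,z \right)} = -184$ ($l{\left(v,z \right)} = 4 \left(-46\right) = -184$)
$A{\left(o,T \right)} = 13 - \frac{13 T}{7}$ ($A{\left(o,T \right)} = - \frac{13 \left(-7 + T\right)}{7} = - \frac{-91 + 13 T}{7} = 13 - \frac{13 T}{7}$)
$c = 11 i \sqrt{29978}$ ($c = \sqrt{-3626513 - 825} = \sqrt{-3627338} = 11 i \sqrt{29978} \approx 1904.6 i$)
$\frac{1}{A{\left(l{\left(-12 - -17,-22 \right)},-1494 \right)} + c} = \frac{1}{\left(13 - - \frac{19422}{7}\right) + 11 i \sqrt{29978}} = \frac{1}{\left(13 + \frac{19422}{7}\right) + 11 i \sqrt{29978}} = \frac{1}{\frac{19513}{7} + 11 i \sqrt{29978}}$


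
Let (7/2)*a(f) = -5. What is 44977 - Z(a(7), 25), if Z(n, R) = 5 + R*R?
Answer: 44347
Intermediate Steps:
a(f) = -10/7 (a(f) = (2/7)*(-5) = -10/7)
Z(n, R) = 5 + R²
44977 - Z(a(7), 25) = 44977 - (5 + 25²) = 44977 - (5 + 625) = 44977 - 1*630 = 44977 - 630 = 44347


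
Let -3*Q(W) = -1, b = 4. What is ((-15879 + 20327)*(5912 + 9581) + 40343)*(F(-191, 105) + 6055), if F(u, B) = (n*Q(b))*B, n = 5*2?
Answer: 441645290835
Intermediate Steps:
n = 10
Q(W) = ⅓ (Q(W) = -⅓*(-1) = ⅓)
F(u, B) = 10*B/3 (F(u, B) = (10*(⅓))*B = 10*B/3)
((-15879 + 20327)*(5912 + 9581) + 40343)*(F(-191, 105) + 6055) = ((-15879 + 20327)*(5912 + 9581) + 40343)*((10/3)*105 + 6055) = (4448*15493 + 40343)*(350 + 6055) = (68912864 + 40343)*6405 = 68953207*6405 = 441645290835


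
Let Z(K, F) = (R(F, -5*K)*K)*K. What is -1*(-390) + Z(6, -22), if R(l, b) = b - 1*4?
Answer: -834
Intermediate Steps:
R(l, b) = -4 + b (R(l, b) = b - 4 = -4 + b)
Z(K, F) = K**2*(-4 - 5*K) (Z(K, F) = ((-4 - 5*K)*K)*K = (K*(-4 - 5*K))*K = K**2*(-4 - 5*K))
-1*(-390) + Z(6, -22) = -1*(-390) + 6**2*(-4 - 5*6) = 390 + 36*(-4 - 30) = 390 + 36*(-34) = 390 - 1224 = -834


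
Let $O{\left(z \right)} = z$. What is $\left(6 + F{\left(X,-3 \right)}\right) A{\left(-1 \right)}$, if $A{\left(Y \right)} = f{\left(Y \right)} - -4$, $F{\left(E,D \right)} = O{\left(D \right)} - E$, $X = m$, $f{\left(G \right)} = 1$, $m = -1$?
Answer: $20$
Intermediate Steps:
$X = -1$
$F{\left(E,D \right)} = D - E$
$A{\left(Y \right)} = 5$ ($A{\left(Y \right)} = 1 - -4 = 1 + 4 = 5$)
$\left(6 + F{\left(X,-3 \right)}\right) A{\left(-1 \right)} = \left(6 - 2\right) 5 = 4 \cdot 5 = 20$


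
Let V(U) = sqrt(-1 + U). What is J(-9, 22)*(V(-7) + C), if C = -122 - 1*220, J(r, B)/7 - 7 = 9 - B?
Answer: 14364 - 84*I*sqrt(2) ≈ 14364.0 - 118.79*I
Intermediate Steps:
J(r, B) = 112 - 7*B (J(r, B) = 49 + 7*(9 - B) = 49 + (63 - 7*B) = 112 - 7*B)
C = -342 (C = -122 - 220 = -342)
J(-9, 22)*(V(-7) + C) = (112 - 7*22)*(sqrt(-1 - 7) - 342) = (112 - 154)*(sqrt(-8) - 342) = -42*(2*I*sqrt(2) - 342) = -42*(-342 + 2*I*sqrt(2)) = 14364 - 84*I*sqrt(2)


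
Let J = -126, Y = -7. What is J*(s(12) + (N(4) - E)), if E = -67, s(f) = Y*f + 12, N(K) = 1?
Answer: 504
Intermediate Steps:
s(f) = 12 - 7*f (s(f) = -7*f + 12 = 12 - 7*f)
J*(s(12) + (N(4) - E)) = -126*((12 - 7*12) + (1 - 1*(-67))) = -126*((12 - 84) + (1 + 67)) = -126*(-72 + 68) = -126*(-4) = 504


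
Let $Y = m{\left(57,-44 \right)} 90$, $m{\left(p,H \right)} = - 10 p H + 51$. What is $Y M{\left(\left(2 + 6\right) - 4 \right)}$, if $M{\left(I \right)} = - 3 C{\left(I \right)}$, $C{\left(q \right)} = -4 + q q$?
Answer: $-81424440$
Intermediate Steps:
$m{\left(p,H \right)} = 51 - 10 H p$ ($m{\left(p,H \right)} = - 10 H p + 51 = 51 - 10 H p$)
$C{\left(q \right)} = -4 + q^{2}$
$Y = 2261790$ ($Y = \left(51 - \left(-440\right) 57\right) 90 = \left(51 + 25080\right) 90 = 25131 \cdot 90 = 2261790$)
$M{\left(I \right)} = 12 - 3 I^{2}$ ($M{\left(I \right)} = - 3 \left(-4 + I^{2}\right) = 12 - 3 I^{2}$)
$Y M{\left(\left(2 + 6\right) - 4 \right)} = 2261790 \left(12 - 3 \left(\left(2 + 6\right) - 4\right)^{2}\right) = 2261790 \left(12 - 3 \left(8 - 4\right)^{2}\right) = 2261790 \left(12 - 3 \cdot 4^{2}\right) = 2261790 \left(12 - 48\right) = 2261790 \left(-36\right) = -81424440$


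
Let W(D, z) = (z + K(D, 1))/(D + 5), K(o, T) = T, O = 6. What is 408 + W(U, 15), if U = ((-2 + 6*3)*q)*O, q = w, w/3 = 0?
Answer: 2056/5 ≈ 411.20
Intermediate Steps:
w = 0 (w = 3*0 = 0)
q = 0
U = 0 (U = ((-2 + 6*3)*0)*6 = ((-2 + 18)*0)*6 = (16*0)*6 = 0*6 = 0)
W(D, z) = (1 + z)/(5 + D) (W(D, z) = (z + 1)/(D + 5) = (1 + z)/(5 + D))
408 + W(U, 15) = 408 + (1 + 15)/(5 + 0) = 408 + 16/5 = 2056/5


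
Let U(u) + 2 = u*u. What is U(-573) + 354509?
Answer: 682836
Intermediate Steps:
U(u) = -2 + u² (U(u) = -2 + u*u = -2 + u²)
U(-573) + 354509 = (-2 + (-573)²) + 354509 = (-2 + 328329) + 354509 = 328327 + 354509 = 682836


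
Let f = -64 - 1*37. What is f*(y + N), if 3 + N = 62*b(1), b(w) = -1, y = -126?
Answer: 19291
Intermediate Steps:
f = -101 (f = -64 - 37 = -101)
N = -65 (N = -3 + 62*(-1) = -3 - 62 = -65)
f*(y + N) = -101*(-126 - 65) = -101*(-191) = 19291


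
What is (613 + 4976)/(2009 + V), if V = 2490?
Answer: 5589/4499 ≈ 1.2423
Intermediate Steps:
(613 + 4976)/(2009 + V) = (613 + 4976)/(2009 + 2490) = 5589/4499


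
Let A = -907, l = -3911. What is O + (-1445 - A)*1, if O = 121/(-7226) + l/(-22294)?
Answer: -21661080890/40274111 ≈ -537.84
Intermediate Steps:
O = 6390828/40274111 (O = 121/(-7226) - 3911/(-22294) = 121*(-1/7226) - 3911*(-1/22294) = -121/7226 + 3911/22294 = 6390828/40274111 ≈ 0.15868)
O + (-1445 - A)*1 = 6390828/40274111 + (-1445 - 1*(-907))*1 = 6390828/40274111 + (-1445 + 907)*1 = 6390828/40274111 - 538*1 = 6390828/40274111 - 538 = -21661080890/40274111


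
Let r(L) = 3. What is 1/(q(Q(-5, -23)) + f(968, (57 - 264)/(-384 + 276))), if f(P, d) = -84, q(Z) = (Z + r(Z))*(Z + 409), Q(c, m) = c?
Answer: -1/892 ≈ -0.0011211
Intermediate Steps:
q(Z) = (3 + Z)*(409 + Z) (q(Z) = (Z + 3)*(Z + 409) = (3 + Z)*(409 + Z))
1/(q(Q(-5, -23)) + f(968, (57 - 264)/(-384 + 276))) = 1/((1227 + (-5)² + 412*(-5)) - 84) = 1/((1227 + 25 - 2060) - 84) = 1/(-808 - 84) = 1/(-892) = -1/892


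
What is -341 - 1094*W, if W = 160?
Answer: -175381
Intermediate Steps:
-341 - 1094*W = -341 - 1094*160 = -341 - 175040 = -175381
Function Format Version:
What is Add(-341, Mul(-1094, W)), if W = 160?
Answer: -175381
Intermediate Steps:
Add(-341, Mul(-1094, W)) = Add(-341, Mul(-1094, 160)) = Add(-341, -175040) = -175381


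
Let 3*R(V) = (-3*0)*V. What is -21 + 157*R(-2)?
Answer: -21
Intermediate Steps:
R(V) = 0 (R(V) = ((-3*0)*V)/3 = (0*V)/3 = (⅓)*0 = 0)
-21 + 157*R(-2) = -21 + 157*0 = -21 + 0 = -21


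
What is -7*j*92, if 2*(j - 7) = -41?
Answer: 8694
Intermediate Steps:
j = -27/2 (j = 7 + (½)*(-41) = 7 - 41/2 = -27/2 ≈ -13.500)
-7*j*92 = -7*(-27/2)*92 = (189/2)*92 = 8694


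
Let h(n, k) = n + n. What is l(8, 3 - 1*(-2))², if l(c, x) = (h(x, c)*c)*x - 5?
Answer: 156025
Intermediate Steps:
h(n, k) = 2*n
l(c, x) = -5 + 2*c*x² (l(c, x) = ((2*x)*c)*x - 5 = (2*c*x)*x - 5 = 2*c*x² - 5 = -5 + 2*c*x²)
l(8, 3 - 1*(-2))² = (-5 + 2*8*(3 - 1*(-2))²)² = (-5 + 2*8*(3 + 2)²)² = (-5 + 2*8*5²)² = (-5 + 2*8*25)² = (-5 + 400)² = 395² = 156025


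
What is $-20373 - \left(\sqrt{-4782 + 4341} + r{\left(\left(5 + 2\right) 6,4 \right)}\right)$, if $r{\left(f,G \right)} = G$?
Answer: $-20377 - 21 i \approx -20377.0 - 21.0 i$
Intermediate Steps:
$-20373 - \left(\sqrt{-4782 + 4341} + r{\left(\left(5 + 2\right) 6,4 \right)}\right) = -20373 - \left(\sqrt{-4782 + 4341} + 4\right) = -20373 - \left(\sqrt{-441} + 4\right) = -20373 - \left(21 i + 4\right) = -20373 - \left(4 + 21 i\right) = -20377 - 21 i$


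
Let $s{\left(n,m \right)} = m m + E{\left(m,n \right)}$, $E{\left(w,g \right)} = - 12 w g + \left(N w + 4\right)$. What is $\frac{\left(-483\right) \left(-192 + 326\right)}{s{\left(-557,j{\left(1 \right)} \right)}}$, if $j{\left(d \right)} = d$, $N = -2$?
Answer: $- \frac{21574}{2229} \approx -9.6788$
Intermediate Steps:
$E{\left(w,g \right)} = 4 - 2 w - 12 g w$ ($E{\left(w,g \right)} = - 12 w g - \left(-4 + 2 w\right) = - 12 g w - \left(-4 + 2 w\right) = 4 - 2 w - 12 g w$)
$s{\left(n,m \right)} = 4 + m^{2} - 2 m - 12 m n$ ($s{\left(n,m \right)} = m m - \left(-4 + 2 m + 12 n m\right) = m^{2} - \left(-4 + 2 m + 12 m n\right) = 4 + m^{2} - 2 m - 12 m n$)
$\frac{\left(-483\right) \left(-192 + 326\right)}{s{\left(-557,j{\left(1 \right)} \right)}} = \frac{\left(-483\right) \left(-192 + 326\right)}{4 + 1^{2} - 2 - 12 \left(-557\right)} = \frac{\left(-483\right) 134}{4 + 1 - 2 + 6684} = - \frac{64722}{6687} = \left(-64722\right) \frac{1}{6687} = - \frac{21574}{2229}$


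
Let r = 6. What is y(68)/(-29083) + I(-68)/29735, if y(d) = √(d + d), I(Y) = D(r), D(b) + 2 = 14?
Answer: 12/29735 - 2*√34/29083 ≈ 2.5779e-6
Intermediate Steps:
D(b) = 12 (D(b) = -2 + 14 = 12)
I(Y) = 12
y(d) = √2*√d (y(d) = √(2*d) = √2*√d)
y(68)/(-29083) + I(-68)/29735 = (√2*√68)/(-29083) + 12/29735 = (√2*(2*√17))*(-1/29083) + 12*(1/29735) = (2*√34)*(-1/29083) + 12/29735 = -2*√34/29083 + 12/29735 = 12/29735 - 2*√34/29083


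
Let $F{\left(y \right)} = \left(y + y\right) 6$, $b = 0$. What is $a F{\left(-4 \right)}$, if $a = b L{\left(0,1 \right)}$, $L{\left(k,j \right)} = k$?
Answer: $0$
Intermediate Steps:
$F{\left(y \right)} = 12 y$ ($F{\left(y \right)} = 2 y 6 = 12 y$)
$a = 0$ ($a = 0 \cdot 0 = 0$)
$a F{\left(-4 \right)} = 0 \cdot 12 \left(-4\right) = 0 \left(-48\right) = 0$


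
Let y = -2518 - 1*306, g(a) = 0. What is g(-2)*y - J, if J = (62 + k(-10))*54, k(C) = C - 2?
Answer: -2700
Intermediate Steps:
k(C) = -2 + C
y = -2824 (y = -2518 - 306 = -2824)
J = 2700 (J = (62 + (-2 - 10))*54 = (62 - 12)*54 = 50*54 = 2700)
g(-2)*y - J = 0*(-2824) - 1*2700 = 0 - 2700 = -2700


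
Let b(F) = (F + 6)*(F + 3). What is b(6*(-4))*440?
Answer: 166320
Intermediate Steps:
b(F) = (3 + F)*(6 + F) (b(F) = (6 + F)*(3 + F) = (3 + F)*(6 + F))
b(6*(-4))*440 = (18 + (6*(-4))² + 9*(6*(-4)))*440 = (18 + (-24)² + 9*(-24))*440 = (18 + 576 - 216)*440 = 378*440 = 166320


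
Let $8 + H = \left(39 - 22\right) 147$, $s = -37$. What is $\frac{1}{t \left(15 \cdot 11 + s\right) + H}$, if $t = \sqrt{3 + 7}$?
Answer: $\frac{2491}{6041241} - \frac{128 \sqrt{10}}{6041241} \approx 0.00034533$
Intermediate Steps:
$H = 2491$ ($H = -8 + \left(39 - 22\right) 147 = -8 + 17 \cdot 147 = -8 + 2499 = 2491$)
$t = \sqrt{10} \approx 3.1623$
$\frac{1}{t \left(15 \cdot 11 + s\right) + H} = \frac{1}{\sqrt{10} \left(15 \cdot 11 - 37\right) + 2491} = \frac{1}{\sqrt{10} \left(165 - 37\right) + 2491} = \frac{1}{\sqrt{10} \cdot 128 + 2491} = \frac{1}{128 \sqrt{10} + 2491} = \frac{1}{2491 + 128 \sqrt{10}}$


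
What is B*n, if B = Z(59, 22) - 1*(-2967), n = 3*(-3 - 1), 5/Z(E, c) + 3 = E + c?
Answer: -462862/13 ≈ -35605.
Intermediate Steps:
Z(E, c) = 5/(-3 + E + c) (Z(E, c) = 5/(-3 + (E + c)) = 5/(-3 + E + c))
n = -12 (n = 3*(-4) = -12)
B = 231431/78 (B = 5/(-3 + 59 + 22) - 1*(-2967) = 5/78 + 2967 = 231431/78 ≈ 2967.1)
B*n = (231431/78)*(-12) = -462862/13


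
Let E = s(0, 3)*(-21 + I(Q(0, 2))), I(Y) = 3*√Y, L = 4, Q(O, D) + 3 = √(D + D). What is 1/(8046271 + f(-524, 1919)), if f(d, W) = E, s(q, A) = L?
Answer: 8046187/64741125239113 - 12*I/64741125239113 ≈ 1.2428e-7 - 1.8535e-13*I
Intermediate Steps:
Q(O, D) = -3 + √2*√D (Q(O, D) = -3 + √(D + D) = -3 + √(2*D) = -3 + √2*√D)
s(q, A) = 4
E = -84 + 12*I (E = 4*(-21 + 3*√(-3 + √2*√2)) = 4*(-21 + 3*√(-3 + 2)) = 4*(-21 + 3*√(-1)) = 4*(-21 + 3*I) = -84 + 12*I ≈ -84.0 + 12.0*I)
f(d, W) = -84 + 12*I
1/(8046271 + f(-524, 1919)) = 1/(8046271 + (-84 + 12*I)) = 1/(8046187 + 12*I) = (8046187 - 12*I)/64741125239113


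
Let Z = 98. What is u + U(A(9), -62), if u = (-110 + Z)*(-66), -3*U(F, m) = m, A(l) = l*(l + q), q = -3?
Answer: 2438/3 ≈ 812.67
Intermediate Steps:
A(l) = l*(-3 + l) (A(l) = l*(l - 3) = l*(-3 + l))
U(F, m) = -m/3
u = 792 (u = (-110 + 98)*(-66) = -12*(-66) = 792)
u + U(A(9), -62) = 792 - ⅓*(-62) = 792 + 62/3 = 2438/3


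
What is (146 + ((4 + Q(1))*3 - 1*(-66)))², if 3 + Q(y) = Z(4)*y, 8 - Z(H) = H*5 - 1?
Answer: 33124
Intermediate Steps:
Z(H) = 9 - 5*H (Z(H) = 8 - (H*5 - 1) = 8 - (5*H - 1) = 8 - (-1 + 5*H) = 8 + (1 - 5*H) = 9 - 5*H)
Q(y) = -3 - 11*y (Q(y) = -3 + (9 - 5*4)*y = -3 + (9 - 20)*y = -3 - 11*y)
(146 + ((4 + Q(1))*3 - 1*(-66)))² = (146 + ((4 + (-3 - 11*1))*3 - 1*(-66)))² = (146 + ((4 + (-3 - 11))*3 + 66))² = (146 + ((4 - 14)*3 + 66))² = (146 + (-10*3 + 66))² = (146 + (-30 + 66))² = (146 + 36)² = 182² = 33124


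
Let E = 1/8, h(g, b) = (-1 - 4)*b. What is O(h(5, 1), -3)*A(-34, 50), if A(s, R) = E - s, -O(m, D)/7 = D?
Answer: 5733/8 ≈ 716.63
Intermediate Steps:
h(g, b) = -5*b
O(m, D) = -7*D
E = ⅛ ≈ 0.12500
A(s, R) = ⅛ - s
O(h(5, 1), -3)*A(-34, 50) = (-7*(-3))*(⅛ - 1*(-34)) = 21*(⅛ + 34) = 21*(273/8) = 5733/8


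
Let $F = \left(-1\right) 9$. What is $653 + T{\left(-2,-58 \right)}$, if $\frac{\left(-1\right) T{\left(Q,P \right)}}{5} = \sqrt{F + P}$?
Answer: $653 - 5 i \sqrt{67} \approx 653.0 - 40.927 i$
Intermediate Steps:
$F = -9$
$T{\left(Q,P \right)} = - 5 \sqrt{-9 + P}$
$653 + T{\left(-2,-58 \right)} = 653 - 5 \sqrt{-9 - 58} = 653 - 5 \sqrt{-67} = 653 - 5 i \sqrt{67}$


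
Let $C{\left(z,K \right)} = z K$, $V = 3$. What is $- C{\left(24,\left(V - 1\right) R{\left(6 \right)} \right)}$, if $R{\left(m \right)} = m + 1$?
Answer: $-336$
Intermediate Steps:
$R{\left(m \right)} = 1 + m$
$C{\left(z,K \right)} = K z$
$- C{\left(24,\left(V - 1\right) R{\left(6 \right)} \right)} = - \left(3 - 1\right) \left(1 + 6\right) 24 = - 2 \cdot 7 \cdot 24 = - 14 \cdot 24 = \left(-1\right) 336 = -336$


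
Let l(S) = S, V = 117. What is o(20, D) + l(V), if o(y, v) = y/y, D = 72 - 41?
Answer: 118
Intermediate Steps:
D = 31
o(y, v) = 1
o(20, D) + l(V) = 1 + 117 = 118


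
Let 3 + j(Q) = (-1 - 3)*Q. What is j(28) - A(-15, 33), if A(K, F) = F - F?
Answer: -115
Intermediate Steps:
j(Q) = -3 - 4*Q (j(Q) = -3 + (-1 - 3)*Q = -3 - 4*Q)
A(K, F) = 0
j(28) - A(-15, 33) = (-3 - 4*28) - 1*0 = (-3 - 112) + 0 = -115 + 0 = -115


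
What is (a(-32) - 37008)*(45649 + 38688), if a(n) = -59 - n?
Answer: -3123420795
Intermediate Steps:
(a(-32) - 37008)*(45649 + 38688) = ((-59 - 1*(-32)) - 37008)*(45649 + 38688) = ((-59 + 32) - 37008)*84337 = (-27 - 37008)*84337 = -37035*84337 = -3123420795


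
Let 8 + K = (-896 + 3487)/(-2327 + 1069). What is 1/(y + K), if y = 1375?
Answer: 1258/1717095 ≈ 0.00073263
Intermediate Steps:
K = -12655/1258 (K = -8 + (-896 + 3487)/(-2327 + 1069) = -8 + 2591/(-1258) = -8 + 2591*(-1/1258) = -8 - 2591/1258 = -12655/1258 ≈ -10.060)
1/(y + K) = 1/(1375 - 12655/1258) = 1/(1717095/1258) = 1258/1717095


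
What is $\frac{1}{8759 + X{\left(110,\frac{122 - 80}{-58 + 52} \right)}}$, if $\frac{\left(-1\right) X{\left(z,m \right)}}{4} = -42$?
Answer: $\frac{1}{8927} \approx 0.00011202$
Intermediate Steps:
$X{\left(z,m \right)} = 168$ ($X{\left(z,m \right)} = \left(-4\right) \left(-42\right) = 168$)
$\frac{1}{8759 + X{\left(110,\frac{122 - 80}{-58 + 52} \right)}} = \frac{1}{8759 + 168} = \frac{1}{8927}$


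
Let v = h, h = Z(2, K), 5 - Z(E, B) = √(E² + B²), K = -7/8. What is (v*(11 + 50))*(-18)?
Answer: -5490 + 549*√305/4 ≈ -3093.0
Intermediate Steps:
K = -7/8 (K = -7*⅛ = -7/8 ≈ -0.87500)
Z(E, B) = 5 - √(B² + E²) (Z(E, B) = 5 - √(E² + B²) = 5 - √(B² + E²))
h = 5 - √305/8 (h = 5 - √((-7/8)² + 2²) = 5 - √(49/64 + 4) = 5 - √(305/64) = 5 - √305/8 ≈ 2.8170)
v = 5 - √305/8 ≈ 2.8170
(v*(11 + 50))*(-18) = ((5 - √305/8)*(11 + 50))*(-18) = ((5 - √305/8)*61)*(-18) = (305 - 61*√305/8)*(-18) = -5490 + 549*√305/4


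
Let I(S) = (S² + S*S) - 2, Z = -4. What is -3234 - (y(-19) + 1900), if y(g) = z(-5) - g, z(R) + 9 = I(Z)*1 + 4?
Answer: -5178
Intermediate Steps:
I(S) = -2 + 2*S² (I(S) = (S² + S²) - 2 = 2*S² - 2 = -2 + 2*S²)
z(R) = 25 (z(R) = -9 + ((-2 + 2*(-4)²)*1 + 4) = -9 + ((-2 + 2*16)*1 + 4) = -9 + ((-2 + 32)*1 + 4) = -9 + (30*1 + 4) = -9 + (30 + 4) = -9 + 34 = 25)
y(g) = 25 - g
-3234 - (y(-19) + 1900) = -3234 - ((25 - 1*(-19)) + 1900) = -3234 - ((25 + 19) + 1900) = -3234 - (44 + 1900) = -3234 - 1*1944 = -3234 - 1944 = -5178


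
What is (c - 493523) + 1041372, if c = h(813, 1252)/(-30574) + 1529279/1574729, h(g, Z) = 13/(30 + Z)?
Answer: 33814872558859418123/61722870019772 ≈ 5.4785e+5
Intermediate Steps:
c = 59941397347695/61722870019772 (c = (13/(30 + 1252))/(-30574) + 1529279/1574729 = (13/1282)*(-1/30574) + 1529279*(1/1574729) = (13*(1/1282))*(-1/30574) + 1529279/1574729 = (13/1282)*(-1/30574) + 1529279/1574729 = -13/39195868 + 1529279/1574729 = 59941397347695/61722870019772 ≈ 0.97114)
(c - 493523) + 1041372 = (59941397347695/61722870019772 - 493523) + 1041372 = -30461596039370589061/61722870019772 + 1041372 = 33814872558859418123/61722870019772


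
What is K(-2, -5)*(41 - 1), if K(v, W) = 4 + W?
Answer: -40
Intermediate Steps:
K(-2, -5)*(41 - 1) = (4 - 5)*(41 - 1) = -1*40 = -40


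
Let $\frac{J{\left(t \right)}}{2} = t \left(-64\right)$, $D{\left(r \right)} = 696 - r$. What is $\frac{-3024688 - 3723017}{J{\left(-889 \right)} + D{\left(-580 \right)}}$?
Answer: $- \frac{2249235}{38356} \approx -58.641$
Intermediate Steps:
$J{\left(t \right)} = - 128 t$ ($J{\left(t \right)} = 2 t \left(-64\right) = 2 \left(- 64 t\right) = - 128 t$)
$\frac{-3024688 - 3723017}{J{\left(-889 \right)} + D{\left(-580 \right)}} = \frac{-3024688 - 3723017}{\left(-128\right) \left(-889\right) + \left(696 - -580\right)} = - \frac{6747705}{113792 + \left(696 + 580\right)} = - \frac{6747705}{113792 + 1276} = - \frac{6747705}{115068} = \left(-6747705\right) \frac{1}{115068} = - \frac{2249235}{38356}$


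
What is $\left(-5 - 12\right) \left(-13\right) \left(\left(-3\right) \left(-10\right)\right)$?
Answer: $6630$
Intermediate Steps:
$\left(-5 - 12\right) \left(-13\right) \left(\left(-3\right) \left(-10\right)\right) = \left(-5 - 12\right) \left(-13\right) 30 = \left(-17\right) \left(-13\right) 30 = 221 \cdot 30 = 6630$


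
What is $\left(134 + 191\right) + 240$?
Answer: $565$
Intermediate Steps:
$\left(134 + 191\right) + 240 = 325 + 240 = 565$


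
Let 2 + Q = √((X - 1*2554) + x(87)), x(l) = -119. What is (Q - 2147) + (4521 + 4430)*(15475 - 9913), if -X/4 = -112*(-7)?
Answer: 49783313 + I*√5809 ≈ 4.9783e+7 + 76.217*I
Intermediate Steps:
X = -3136 (X = -(-448)*(-7) = -4*784 = -3136)
Q = -2 + I*√5809 (Q = -2 + √((-3136 - 1*2554) - 119) = -2 + √((-3136 - 2554) - 119) = -2 + √(-5690 - 119) = -2 + √(-5809) = -2 + I*√5809 ≈ -2.0 + 76.217*I)
(Q - 2147) + (4521 + 4430)*(15475 - 9913) = ((-2 + I*√5809) - 2147) + (4521 + 4430)*(15475 - 9913) = (-2149 + I*√5809) + 8951*5562 = (-2149 + I*√5809) + 49785462 = 49783313 + I*√5809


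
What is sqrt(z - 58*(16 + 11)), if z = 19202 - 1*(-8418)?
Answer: sqrt(26054) ≈ 161.41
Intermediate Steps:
z = 27620 (z = 19202 + 8418 = 27620)
sqrt(z - 58*(16 + 11)) = sqrt(27620 - 58*(16 + 11)) = sqrt(27620 - 58*27) = sqrt(27620 - 1566) = sqrt(26054)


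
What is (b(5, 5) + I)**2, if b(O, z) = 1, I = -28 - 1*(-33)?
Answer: 36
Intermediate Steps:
I = 5 (I = -28 + 33 = 5)
(b(5, 5) + I)**2 = (1 + 5)**2 = 6**2 = 36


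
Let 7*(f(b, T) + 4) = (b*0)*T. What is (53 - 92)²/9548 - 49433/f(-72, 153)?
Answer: 29499523/2387 ≈ 12358.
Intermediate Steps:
f(b, T) = -4 (f(b, T) = -4 + ((b*0)*T)/7 = -4 + (0*T)/7 = -4 + (⅐)*0 = -4 + 0 = -4)
(53 - 92)²/9548 - 49433/f(-72, 153) = (53 - 92)²/9548 - 49433/(-4) = (-39)²*(1/9548) - 49433*(-¼) = 1521*(1/9548) + 49433/4 = 1521/9548 + 49433/4 = 29499523/2387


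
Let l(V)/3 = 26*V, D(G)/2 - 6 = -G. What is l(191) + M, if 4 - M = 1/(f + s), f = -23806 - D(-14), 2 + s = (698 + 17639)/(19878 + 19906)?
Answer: 14138279916274/948750495 ≈ 14902.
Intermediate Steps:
D(G) = 12 - 2*G (D(G) = 12 + 2*(-G) = 12 - 2*G)
s = -61231/39784 (s = -2 + (698 + 17639)/(19878 + 19906) = -2 + 18337/39784 = -61231/39784 ≈ -1.5391)
l(V) = 78*V (l(V) = 3*(26*V) = 78*V)
f = -23846 (f = -23806 - (12 - 2*(-14)) = -23806 - (12 + 28) = -23806 - 1*40 = -23806 - 40 = -23846)
M = 3795041764/948750495 (M = 4 - 1/(-23846 - 61231/39784) = 4 - 1/(-948750495/39784) = 4 - 1*(-39784/948750495) = 4 + 39784/948750495 = 3795041764/948750495 ≈ 4.0000)
l(191) + M = 78*191 + 3795041764/948750495 = 14898 + 3795041764/948750495 = 14138279916274/948750495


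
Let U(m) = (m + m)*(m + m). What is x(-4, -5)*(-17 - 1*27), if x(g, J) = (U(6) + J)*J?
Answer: 30580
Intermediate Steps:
U(m) = 4*m² (U(m) = (2*m)*(2*m) = 4*m²)
x(g, J) = J*(144 + J) (x(g, J) = (4*6² + J)*J = (4*36 + J)*J = (144 + J)*J = J*(144 + J))
x(-4, -5)*(-17 - 1*27) = (-5*(144 - 5))*(-17 - 1*27) = (-5*139)*(-17 - 27) = -695*(-44) = 30580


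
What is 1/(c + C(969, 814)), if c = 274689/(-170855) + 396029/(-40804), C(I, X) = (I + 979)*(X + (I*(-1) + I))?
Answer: 6971567420/11054540382061489 ≈ 6.3065e-7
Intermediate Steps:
C(I, X) = X*(979 + I) (C(I, X) = (979 + I)*(X + (-I + I)) = (979 + I)*(X + 0) = (979 + I)*X = X*(979 + I))
c = -78871944751/6971567420 (c = 274689*(-1/170855) + 396029*(-1/40804) = -274689/170855 - 396029/40804 = -78871944751/6971567420 ≈ -11.313)
1/(c + C(969, 814)) = 1/(-78871944751/6971567420 + 814*(979 + 969)) = 1/(-78871944751/6971567420 + 814*1948) = 1/(-78871944751/6971567420 + 1585672) = 1/(11054540382061489/6971567420) = 6971567420/11054540382061489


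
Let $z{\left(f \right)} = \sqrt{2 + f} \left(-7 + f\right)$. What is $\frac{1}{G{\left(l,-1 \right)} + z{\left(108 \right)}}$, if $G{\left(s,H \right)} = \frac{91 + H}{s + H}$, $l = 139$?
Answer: $- \frac{69}{118719193} + \frac{53429 \sqrt{110}}{593595965} \approx 0.00094344$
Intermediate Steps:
$G{\left(s,H \right)} = \frac{91 + H}{H + s}$
$\frac{1}{G{\left(l,-1 \right)} + z{\left(108 \right)}} = \frac{1}{\frac{91 - 1}{-1 + 139} + \sqrt{2 + 108} \left(-7 + 108\right)} = \frac{1}{\frac{1}{138} \cdot 90 + \sqrt{110} \cdot 101} = \frac{1}{\frac{1}{138} \cdot 90 + 101 \sqrt{110}} = \frac{1}{\frac{15}{23} + 101 \sqrt{110}}$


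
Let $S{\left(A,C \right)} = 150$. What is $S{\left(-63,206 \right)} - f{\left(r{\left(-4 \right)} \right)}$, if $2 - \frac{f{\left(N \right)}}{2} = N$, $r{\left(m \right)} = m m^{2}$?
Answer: $18$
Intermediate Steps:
$r{\left(m \right)} = m^{3}$
$f{\left(N \right)} = 4 - 2 N$
$S{\left(-63,206 \right)} - f{\left(r{\left(-4 \right)} \right)} = 150 - \left(4 - 2 \left(-4\right)^{3}\right) = 150 - \left(4 - -128\right) = 150 - \left(4 + 128\right) = 150 - 132 = 18$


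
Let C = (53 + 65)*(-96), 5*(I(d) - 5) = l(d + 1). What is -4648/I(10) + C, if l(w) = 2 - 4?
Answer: -283784/23 ≈ -12338.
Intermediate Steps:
l(w) = -2
I(d) = 23/5 (I(d) = 5 + (⅕)*(-2) = 5 - ⅖ = 23/5)
C = -11328 (C = 118*(-96) = -11328)
-4648/I(10) + C = -4648/23/5 - 11328 = -4648*5/23 - 11328 = -23240/23 - 11328 = -283784/23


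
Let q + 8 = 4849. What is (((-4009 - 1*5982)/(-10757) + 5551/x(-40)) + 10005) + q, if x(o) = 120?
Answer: 19224721667/1290840 ≈ 14893.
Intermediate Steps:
q = 4841 (q = -8 + 4849 = 4841)
(((-4009 - 1*5982)/(-10757) + 5551/x(-40)) + 10005) + q = (((-4009 - 1*5982)/(-10757) + 5551/120) + 10005) + 4841 = (((-4009 - 5982)*(-1/10757) + 5551*(1/120)) + 10005) + 4841 = ((-9991*(-1/10757) + 5551/120) + 10005) + 4841 = ((9991/10757 + 5551/120) + 10005) + 4841 = (60911027/1290840 + 10005) + 4841 = 12975765227/1290840 + 4841 = 19224721667/1290840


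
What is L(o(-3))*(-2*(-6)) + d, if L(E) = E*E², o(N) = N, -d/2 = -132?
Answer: -60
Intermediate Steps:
d = 264 (d = -2*(-132) = 264)
L(E) = E³
L(o(-3))*(-2*(-6)) + d = (-3)³*(-2*(-6)) + 264 = -27*12 + 264 = -324 + 264 = -60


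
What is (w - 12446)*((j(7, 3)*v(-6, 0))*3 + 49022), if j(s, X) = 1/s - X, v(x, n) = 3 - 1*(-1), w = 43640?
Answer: 10696859316/7 ≈ 1.5281e+9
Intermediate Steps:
v(x, n) = 4 (v(x, n) = 3 + 1 = 4)
(w - 12446)*((j(7, 3)*v(-6, 0))*3 + 49022) = (43640 - 12446)*(((1/7 - 1*3)*4)*3 + 49022) = 31194*(((⅐ - 3)*4)*3 + 49022) = 31194*(-20/7*4*3 + 49022) = 31194*(-80/7*3 + 49022) = 31194*(-240/7 + 49022) = 31194*(342914/7) = 10696859316/7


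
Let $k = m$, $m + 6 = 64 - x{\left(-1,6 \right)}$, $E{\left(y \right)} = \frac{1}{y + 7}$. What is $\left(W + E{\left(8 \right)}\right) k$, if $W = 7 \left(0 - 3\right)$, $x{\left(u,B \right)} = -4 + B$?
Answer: $- \frac{17584}{15} \approx -1172.3$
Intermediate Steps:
$E{\left(y \right)} = \frac{1}{7 + y}$
$W = -21$ ($W = 7 \left(-3\right) = -21$)
$m = 56$ ($m = -6 + \left(64 - \left(-4 + 6\right)\right) = -6 + \left(64 - 2\right) = -6 + 62 = 56$)
$k = 56$
$\left(W + E{\left(8 \right)}\right) k = \left(-21 + \frac{1}{7 + 8}\right) 56 = \left(-21 + \frac{1}{15}\right) 56 = \left(- \frac{314}{15}\right) 56 = - \frac{17584}{15}$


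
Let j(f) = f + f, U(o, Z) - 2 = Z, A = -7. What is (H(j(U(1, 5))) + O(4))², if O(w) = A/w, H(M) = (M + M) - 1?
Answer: 10201/16 ≈ 637.56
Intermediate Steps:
U(o, Z) = 2 + Z
j(f) = 2*f
H(M) = -1 + 2*M (H(M) = 2*M - 1 = -1 + 2*M)
O(w) = -7/w
(H(j(U(1, 5))) + O(4))² = ((-1 + 2*(2*(2 + 5))) - 7/4)² = ((-1 + 2*(2*7)) - 7*¼)² = ((-1 + 2*14) - 7/4)² = ((-1 + 28) - 7/4)² = (27 - 7/4)² = (101/4)² = 10201/16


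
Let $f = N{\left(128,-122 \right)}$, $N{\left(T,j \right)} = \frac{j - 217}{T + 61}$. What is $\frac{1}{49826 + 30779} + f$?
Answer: $- \frac{1301186}{725445} \approx -1.7936$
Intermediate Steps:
$N{\left(T,j \right)} = \frac{-217 + j}{61 + T}$
$f = - \frac{113}{63}$ ($f = \frac{-217 - 122}{61 + 128} = \frac{1}{189} \left(-339\right) = - \frac{113}{63} \approx -1.7937$)
$\frac{1}{49826 + 30779} + f = \frac{1}{49826 + 30779} - \frac{113}{63} = \frac{1}{80605} - \frac{113}{63} = - \frac{1301186}{725445}$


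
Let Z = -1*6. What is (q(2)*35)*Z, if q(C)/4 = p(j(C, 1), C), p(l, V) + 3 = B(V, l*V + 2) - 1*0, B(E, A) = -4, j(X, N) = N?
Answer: 5880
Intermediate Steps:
Z = -6
p(l, V) = -7 (p(l, V) = -3 + (-4 - 1*0) = -3 + (-4 + 0) = -3 - 4 = -7)
q(C) = -28 (q(C) = 4*(-7) = -28)
(q(2)*35)*Z = -28*35*(-6) = -980*(-6) = 5880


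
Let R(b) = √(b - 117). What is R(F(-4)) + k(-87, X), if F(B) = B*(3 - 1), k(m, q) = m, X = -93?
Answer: -87 + 5*I*√5 ≈ -87.0 + 11.18*I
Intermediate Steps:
F(B) = 2*B (F(B) = B*2 = 2*B)
R(b) = √(-117 + b)
R(F(-4)) + k(-87, X) = √(-117 + 2*(-4)) - 87 = √(-117 - 8) - 87 = √(-125) - 87 = 5*I*√5 - 87 = -87 + 5*I*√5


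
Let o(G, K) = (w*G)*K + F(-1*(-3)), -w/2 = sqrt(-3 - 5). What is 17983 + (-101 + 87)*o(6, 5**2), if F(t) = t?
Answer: 17941 + 8400*I*sqrt(2) ≈ 17941.0 + 11879.0*I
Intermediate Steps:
w = -4*I*sqrt(2) (w = -2*sqrt(-3 - 5) = -4*I*sqrt(2) ≈ -5.6569*I)
o(G, K) = 3 - 4*I*G*K*sqrt(2) (o(G, K) = ((-4*I*sqrt(2))*G)*K - 1*(-3) = (-4*I*G*sqrt(2))*K + 3 = -4*I*G*K*sqrt(2) + 3 = 3 - 4*I*G*K*sqrt(2))
17983 + (-101 + 87)*o(6, 5**2) = 17983 + (-101 + 87)*(3 - 4*I*6*5**2*sqrt(2)) = 17983 - 14*(3 - 4*I*6*25*sqrt(2)) = 17983 - 14*(3 - 600*I*sqrt(2)) = 17983 + (-42 + 8400*I*sqrt(2)) = 17941 + 8400*I*sqrt(2)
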